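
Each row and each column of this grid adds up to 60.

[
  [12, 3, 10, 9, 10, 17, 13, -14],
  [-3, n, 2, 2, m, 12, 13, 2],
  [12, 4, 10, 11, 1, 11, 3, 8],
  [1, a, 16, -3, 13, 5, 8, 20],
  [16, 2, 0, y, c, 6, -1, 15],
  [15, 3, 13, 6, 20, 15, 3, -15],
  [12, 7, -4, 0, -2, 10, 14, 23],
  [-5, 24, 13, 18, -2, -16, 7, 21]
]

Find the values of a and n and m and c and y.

a = 0, n = 17, m = 15, c = 5, y = 17

Column 4: 9 + 2 + 11 − 3 + 6 + 0 + 18 = 43, so its missing entry is 60 − 43 = 17.
Row 5: 16 + 2 + 0 + 17 + 6 − 1 + 15 = 55, so its missing entry is 60 − 55 = 5.
Row 4: 1 + 16 − 3 + 13 + 5 + 8 + 20 = 60, so its missing entry is 60 − 60 = 0.
Column 2: 3 + 4 + 0 + 2 + 3 + 7 + 24 = 43, so its missing entry is 60 − 43 = 17.
Row 2: -3 + 17 + 2 + 2 + 12 + 13 + 2 = 45, so its missing entry is 60 − 45 = 15.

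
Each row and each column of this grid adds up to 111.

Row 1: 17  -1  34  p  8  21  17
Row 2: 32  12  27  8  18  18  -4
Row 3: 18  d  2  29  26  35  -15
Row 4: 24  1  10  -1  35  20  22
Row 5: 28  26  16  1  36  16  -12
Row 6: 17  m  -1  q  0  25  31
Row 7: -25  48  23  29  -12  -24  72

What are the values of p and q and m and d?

Row 1 has 17 − 1 + 34 + 8 + 21 + 17 = 96; the blank must be 111 − 96 = 15.
Column 4 has 15 + 8 + 29 − 1 + 1 + 29 = 81; the blank must be 111 − 81 = 30.
Row 3 has 18 + 2 + 29 + 26 + 35 − 15 = 95; the blank must be 111 − 95 = 16.
Row 6 has 17 − 1 + 30 + 0 + 25 + 31 = 102; the blank must be 111 − 102 = 9.

p = 15, q = 30, m = 9, d = 16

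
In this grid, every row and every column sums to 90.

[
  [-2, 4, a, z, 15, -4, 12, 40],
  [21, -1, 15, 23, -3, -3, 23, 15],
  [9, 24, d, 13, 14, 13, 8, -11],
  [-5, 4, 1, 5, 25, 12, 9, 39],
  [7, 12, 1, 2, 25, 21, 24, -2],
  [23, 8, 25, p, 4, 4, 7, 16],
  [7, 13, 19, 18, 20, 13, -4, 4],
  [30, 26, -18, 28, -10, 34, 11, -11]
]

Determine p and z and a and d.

The known cells in row 6 total 87, leaving 90 − 87 = 3 for the blank.
The known cells in column 4 total 92, leaving 90 − 92 = -2 for the blank.
The known cells in row 1 total 63, leaving 90 − 63 = 27 for the blank.
The known cells in row 3 total 70, leaving 90 − 70 = 20 for the blank.

p = 3, z = -2, a = 27, d = 20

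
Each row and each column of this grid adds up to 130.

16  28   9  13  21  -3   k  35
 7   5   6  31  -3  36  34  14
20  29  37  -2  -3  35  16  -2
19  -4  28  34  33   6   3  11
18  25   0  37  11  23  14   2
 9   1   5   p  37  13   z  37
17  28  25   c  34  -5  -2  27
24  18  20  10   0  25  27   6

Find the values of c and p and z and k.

c = 6, p = 1, z = 27, k = 11

Row 7: 17 + 28 + 25 + 34 − 5 − 2 + 27 = 124, so its missing entry is 130 − 124 = 6.
Column 4: 13 + 31 − 2 + 34 + 37 + 6 + 10 = 129, so its missing entry is 130 − 129 = 1.
Row 6: 9 + 1 + 5 + 1 + 37 + 13 + 37 = 103, so its missing entry is 130 − 103 = 27.
Row 1: 16 + 28 + 9 + 13 + 21 − 3 + 35 = 119, so its missing entry is 130 − 119 = 11.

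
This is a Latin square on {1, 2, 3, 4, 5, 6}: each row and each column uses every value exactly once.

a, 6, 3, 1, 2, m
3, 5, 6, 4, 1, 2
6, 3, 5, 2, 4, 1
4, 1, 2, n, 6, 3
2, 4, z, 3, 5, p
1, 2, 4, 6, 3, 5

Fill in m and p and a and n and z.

m = 4, p = 6, a = 5, n = 5, z = 1

For row 1, column 1: column 1 already has {1, 2, 3, 4, 6}; that leaves 5.
For row 5, column 3: column 3 already has {2, 3, 4, 5, 6}; that leaves 1.
For row 5, column 6: row 5 already has {1, 2, 3, 4, 5}; that leaves 6.
Cell (4,4): row 4 already has {1, 2, 3, 4, 6} → 5.
Cell (1,6): row 1 already has {1, 2, 3, 5, 6} → 4.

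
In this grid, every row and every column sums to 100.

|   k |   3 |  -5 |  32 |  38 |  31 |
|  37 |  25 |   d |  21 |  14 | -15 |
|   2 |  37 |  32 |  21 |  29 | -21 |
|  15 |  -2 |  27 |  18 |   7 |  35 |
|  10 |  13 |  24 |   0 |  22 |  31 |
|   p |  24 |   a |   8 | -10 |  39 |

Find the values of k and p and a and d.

k = 1, p = 35, a = 4, d = 18

Row 2 has 37 + 25 + 21 + 14 − 15 = 82; the blank must be 100 − 82 = 18.
Column 3 has -5 + 18 + 32 + 27 + 24 = 96; the blank must be 100 − 96 = 4.
Row 6 has 24 + 4 + 8 − 10 + 39 = 65; the blank must be 100 − 65 = 35.
Row 1 has 3 − 5 + 32 + 38 + 31 = 99; the blank must be 100 − 99 = 1.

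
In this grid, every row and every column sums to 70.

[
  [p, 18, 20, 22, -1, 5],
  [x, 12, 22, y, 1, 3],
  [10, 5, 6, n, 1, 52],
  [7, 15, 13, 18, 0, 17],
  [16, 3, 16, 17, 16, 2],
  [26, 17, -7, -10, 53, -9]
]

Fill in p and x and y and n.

p = 6, x = 5, y = 27, n = -4

Row 3: 10 + 5 + 6 + 1 + 52 = 74, so its missing entry is 70 − 74 = -4.
Column 4: 22 − 4 + 18 + 17 − 10 = 43, so its missing entry is 70 − 43 = 27.
Row 2: 12 + 22 + 27 + 1 + 3 = 65, so its missing entry is 70 − 65 = 5.
Row 1: 18 + 20 + 22 − 1 + 5 = 64, so its missing entry is 70 − 64 = 6.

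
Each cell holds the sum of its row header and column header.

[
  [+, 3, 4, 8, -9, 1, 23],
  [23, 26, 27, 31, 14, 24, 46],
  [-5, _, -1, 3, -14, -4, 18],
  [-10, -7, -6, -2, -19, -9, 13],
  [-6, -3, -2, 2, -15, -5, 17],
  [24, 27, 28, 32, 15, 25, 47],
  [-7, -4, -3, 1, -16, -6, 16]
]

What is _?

-2

-5 + 3 = -2.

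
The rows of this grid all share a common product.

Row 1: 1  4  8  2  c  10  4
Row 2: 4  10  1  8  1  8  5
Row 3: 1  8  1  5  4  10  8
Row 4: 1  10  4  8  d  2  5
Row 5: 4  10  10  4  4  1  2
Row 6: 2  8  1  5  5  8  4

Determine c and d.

c = 5, d = 4

Rows 2 and 6 each multiply to 12800, so every row has product 12800.
Row 1: 1×4×8×2×10×4 = 2560, so the missing entry is 12800 ÷ 2560 = 5.
Row 4: 1×10×4×8×2×5 = 3200, so the missing entry is 12800 ÷ 3200 = 4.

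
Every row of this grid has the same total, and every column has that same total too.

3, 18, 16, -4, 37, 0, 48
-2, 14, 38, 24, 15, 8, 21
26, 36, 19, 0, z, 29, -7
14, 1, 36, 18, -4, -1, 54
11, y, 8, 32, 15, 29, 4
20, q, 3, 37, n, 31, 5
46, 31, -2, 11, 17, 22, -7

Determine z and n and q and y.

z = 15, n = 23, q = -1, y = 19

Rows 1 and 2 both sum to 118, so that's the common total.
Row 3: 26 + 36 + 19 + 0 + 29 − 7 = 103, so its missing entry is 118 − 103 = 15.
Column 5: 37 + 15 + 15 − 4 + 15 + 17 = 95, so its missing entry is 118 − 95 = 23.
Row 5: 11 + 8 + 32 + 15 + 29 + 4 = 99, so its missing entry is 118 − 99 = 19.
Row 6: 20 + 3 + 37 + 23 + 31 + 5 = 119, so its missing entry is 118 − 119 = -1.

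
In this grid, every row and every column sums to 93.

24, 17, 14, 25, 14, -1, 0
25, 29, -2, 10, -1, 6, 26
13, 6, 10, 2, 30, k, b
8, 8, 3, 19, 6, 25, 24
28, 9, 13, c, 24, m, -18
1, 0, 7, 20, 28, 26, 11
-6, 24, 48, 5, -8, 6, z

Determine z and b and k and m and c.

z = 24, b = 26, k = 6, m = 25, c = 12

Column 4 has 25 + 10 + 2 + 19 + 20 + 5 = 81; the blank must be 93 − 81 = 12.
Row 5 has 28 + 9 + 13 + 12 + 24 − 18 = 68; the blank must be 93 − 68 = 25.
Row 7 has -6 + 24 + 48 + 5 − 8 + 6 = 69; the blank must be 93 − 69 = 24.
Column 7 has 0 + 26 + 24 − 18 + 11 + 24 = 67; the blank must be 93 − 67 = 26.
Row 3 has 13 + 6 + 10 + 2 + 30 + 26 = 87; the blank must be 93 − 87 = 6.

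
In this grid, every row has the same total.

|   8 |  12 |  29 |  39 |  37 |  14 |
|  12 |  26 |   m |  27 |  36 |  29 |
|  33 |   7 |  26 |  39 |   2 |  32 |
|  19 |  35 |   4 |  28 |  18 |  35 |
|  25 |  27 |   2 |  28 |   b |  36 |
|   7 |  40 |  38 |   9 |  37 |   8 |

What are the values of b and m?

b = 21, m = 9

Rows 4 and 6 both add up to 139, so every row sums to 139.
Row 5: 25 + 27 + 2 + 28 + 36 = 118, so the missing entry is 139 − 118 = 21.
Row 2: 12 + 26 + 27 + 36 + 29 = 130, so the missing entry is 139 − 130 = 9.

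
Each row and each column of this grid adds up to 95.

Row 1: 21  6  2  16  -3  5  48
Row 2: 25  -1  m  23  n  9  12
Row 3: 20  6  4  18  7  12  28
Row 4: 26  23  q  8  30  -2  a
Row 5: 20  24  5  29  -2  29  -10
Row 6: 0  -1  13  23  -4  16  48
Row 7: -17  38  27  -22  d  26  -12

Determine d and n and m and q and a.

Row 7: -17 + 38 + 27 − 22 + 26 − 12 = 40, so its missing entry is 95 − 40 = 55.
Column 5: -3 + 7 + 30 − 2 − 4 + 55 = 83, so its missing entry is 95 − 83 = 12.
Row 2: 25 − 1 + 23 + 12 + 9 + 12 = 80, so its missing entry is 95 − 80 = 15.
Column 7: 48 + 12 + 28 − 10 + 48 − 12 = 114, so its missing entry is 95 − 114 = -19.
Row 4: 26 + 23 + 8 + 30 − 2 − 19 = 66, so its missing entry is 95 − 66 = 29.

d = 55, n = 12, m = 15, q = 29, a = -19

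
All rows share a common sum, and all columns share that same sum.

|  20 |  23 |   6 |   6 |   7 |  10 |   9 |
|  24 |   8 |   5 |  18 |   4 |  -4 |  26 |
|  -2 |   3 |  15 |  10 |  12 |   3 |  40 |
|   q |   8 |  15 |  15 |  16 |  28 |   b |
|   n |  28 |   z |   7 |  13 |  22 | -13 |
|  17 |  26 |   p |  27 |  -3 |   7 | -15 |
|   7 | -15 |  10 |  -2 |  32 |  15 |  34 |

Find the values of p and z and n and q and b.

p = 22, z = 8, n = 16, q = -1, b = 0

Rows 1 and 2 both sum to 81, so that's the common total.
Column 7 has 9 + 26 + 40 − 13 − 15 + 34 = 81; the blank must be 81 − 81 = 0.
Row 4 has 8 + 15 + 15 + 16 + 28 + 0 = 82; the blank must be 81 − 82 = -1.
Column 1 has 20 + 24 − 2 − 1 + 17 + 7 = 65; the blank must be 81 − 65 = 16.
Row 5 has 16 + 28 + 7 + 13 + 22 − 13 = 73; the blank must be 81 − 73 = 8.
Row 6 has 17 + 26 + 27 − 3 + 7 − 15 = 59; the blank must be 81 − 59 = 22.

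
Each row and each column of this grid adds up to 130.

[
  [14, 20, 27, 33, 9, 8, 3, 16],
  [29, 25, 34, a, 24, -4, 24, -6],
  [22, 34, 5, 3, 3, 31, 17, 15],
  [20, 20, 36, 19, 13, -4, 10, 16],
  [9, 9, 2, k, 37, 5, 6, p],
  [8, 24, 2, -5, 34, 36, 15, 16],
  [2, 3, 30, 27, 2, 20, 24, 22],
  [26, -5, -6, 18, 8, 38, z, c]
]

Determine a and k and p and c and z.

Column 7 has 3 + 24 + 17 + 10 + 6 + 15 + 24 = 99; the blank must be 130 − 99 = 31.
Row 8 has 26 − 5 − 6 + 18 + 8 + 38 + 31 = 110; the blank must be 130 − 110 = 20.
Row 2 has 29 + 25 + 34 + 24 − 4 + 24 − 6 = 126; the blank must be 130 − 126 = 4.
Column 4 has 33 + 4 + 3 + 19 − 5 + 27 + 18 = 99; the blank must be 130 − 99 = 31.
Row 5 has 9 + 9 + 2 + 31 + 37 + 5 + 6 = 99; the blank must be 130 − 99 = 31.

a = 4, k = 31, p = 31, c = 20, z = 31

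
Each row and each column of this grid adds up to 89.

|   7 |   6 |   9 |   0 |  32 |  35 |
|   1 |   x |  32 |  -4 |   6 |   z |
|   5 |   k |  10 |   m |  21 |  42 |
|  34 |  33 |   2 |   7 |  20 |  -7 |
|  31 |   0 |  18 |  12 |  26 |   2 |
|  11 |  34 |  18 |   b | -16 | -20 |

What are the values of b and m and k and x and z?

The known cells in column 6 total 52, leaving 89 − 52 = 37 for the blank.
The known cells in row 2 total 72, leaving 89 − 72 = 17 for the blank.
The known cells in column 2 total 90, leaving 89 − 90 = -1 for the blank.
The known cells in row 3 total 77, leaving 89 − 77 = 12 for the blank.
The known cells in row 6 total 27, leaving 89 − 27 = 62 for the blank.

b = 62, m = 12, k = -1, x = 17, z = 37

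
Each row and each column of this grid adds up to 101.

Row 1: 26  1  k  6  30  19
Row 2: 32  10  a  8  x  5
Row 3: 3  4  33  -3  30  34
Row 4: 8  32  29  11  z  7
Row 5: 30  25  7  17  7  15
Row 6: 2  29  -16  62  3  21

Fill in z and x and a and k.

z = 14, x = 17, a = 29, k = 19

Row 1 has 26 + 1 + 6 + 30 + 19 = 82; the blank must be 101 − 82 = 19.
Column 3 has 19 + 33 + 29 + 7 − 16 = 72; the blank must be 101 − 72 = 29.
Row 4 has 8 + 32 + 29 + 11 + 7 = 87; the blank must be 101 − 87 = 14.
Row 2 has 32 + 10 + 29 + 8 + 5 = 84; the blank must be 101 − 84 = 17.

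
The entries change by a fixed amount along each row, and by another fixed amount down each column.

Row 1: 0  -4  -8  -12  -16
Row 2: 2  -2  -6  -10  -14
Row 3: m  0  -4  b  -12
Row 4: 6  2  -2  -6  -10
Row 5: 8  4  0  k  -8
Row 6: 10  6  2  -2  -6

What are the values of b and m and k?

Along each row the entries change by -4 per step; down each column they change by 2.
Row 3: from 0 at column 2, stepping by -4 to column 4 gives -8.
Row 3: from 0 at column 2, stepping by -4 to column 1 gives 4.
Row 5: from 8 at column 1, stepping by -4 to column 4 gives -4.

b = -8, m = 4, k = -4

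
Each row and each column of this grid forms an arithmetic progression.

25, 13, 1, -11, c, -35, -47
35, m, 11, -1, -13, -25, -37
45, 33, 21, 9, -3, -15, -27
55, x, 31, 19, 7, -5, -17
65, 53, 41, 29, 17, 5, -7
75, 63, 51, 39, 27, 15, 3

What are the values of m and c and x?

m = 23, c = -23, x = 43

Along each row the entries change by -12 per step; down each column they change by 10.
Row 2: from 35 at column 1, stepping by -12 to column 2 gives 23.
Row 1: from 25 at column 1, stepping by -12 to column 5 gives -23.
Row 4: from 55 at column 1, stepping by -12 to column 2 gives 43.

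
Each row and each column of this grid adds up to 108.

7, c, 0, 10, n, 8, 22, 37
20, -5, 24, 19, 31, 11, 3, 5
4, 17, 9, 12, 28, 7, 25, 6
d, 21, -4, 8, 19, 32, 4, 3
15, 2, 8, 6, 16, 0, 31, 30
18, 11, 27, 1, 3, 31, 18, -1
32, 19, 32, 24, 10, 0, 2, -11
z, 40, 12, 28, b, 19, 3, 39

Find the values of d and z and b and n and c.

d = 25, z = -13, b = -20, n = 21, c = 3

Column 2 has -5 + 17 + 21 + 2 + 11 + 19 + 40 = 105; the blank must be 108 − 105 = 3.
Row 1 has 7 + 3 + 0 + 10 + 8 + 22 + 37 = 87; the blank must be 108 − 87 = 21.
Column 5 has 21 + 31 + 28 + 19 + 16 + 3 + 10 = 128; the blank must be 108 − 128 = -20.
Row 8 has 40 + 12 + 28 − 20 + 19 + 3 + 39 = 121; the blank must be 108 − 121 = -13.
Row 4 has 21 − 4 + 8 + 19 + 32 + 4 + 3 = 83; the blank must be 108 − 83 = 25.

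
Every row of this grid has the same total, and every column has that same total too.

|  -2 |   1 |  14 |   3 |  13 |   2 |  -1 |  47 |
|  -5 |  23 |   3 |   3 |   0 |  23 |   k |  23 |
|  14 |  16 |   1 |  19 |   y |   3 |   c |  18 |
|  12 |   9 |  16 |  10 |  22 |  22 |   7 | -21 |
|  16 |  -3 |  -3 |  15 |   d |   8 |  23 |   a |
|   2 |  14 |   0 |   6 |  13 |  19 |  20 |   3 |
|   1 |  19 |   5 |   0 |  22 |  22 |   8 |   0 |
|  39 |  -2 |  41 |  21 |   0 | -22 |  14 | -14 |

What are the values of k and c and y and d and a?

k = 7, c = -1, y = 7, d = 0, a = 21

Rows 1 and 4 both sum to 77, so that's the common total.
The known cells in row 2 total 70, leaving 77 − 70 = 7 for the blank.
The known cells in column 7 total 78, leaving 77 − 78 = -1 for the blank.
The known cells in row 3 total 70, leaving 77 − 70 = 7 for the blank.
The known cells in column 5 total 77, leaving 77 − 77 = 0 for the blank.
The known cells in row 5 total 56, leaving 77 − 56 = 21 for the blank.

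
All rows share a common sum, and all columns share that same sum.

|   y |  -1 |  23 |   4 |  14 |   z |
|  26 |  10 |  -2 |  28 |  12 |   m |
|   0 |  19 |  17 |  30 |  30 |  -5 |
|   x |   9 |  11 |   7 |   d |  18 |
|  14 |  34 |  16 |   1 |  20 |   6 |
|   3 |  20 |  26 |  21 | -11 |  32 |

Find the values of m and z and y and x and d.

Rows 3 and 5 both sum to 91, so that's the common total.
Column 5: 14 + 12 + 30 + 20 − 11 = 65, so its missing entry is 91 − 65 = 26.
Row 2: 26 + 10 − 2 + 28 + 12 = 74, so its missing entry is 91 − 74 = 17.
Row 4: 9 + 11 + 7 + 26 + 18 = 71, so its missing entry is 91 − 71 = 20.
Column 1: 26 + 0 + 20 + 14 + 3 = 63, so its missing entry is 91 − 63 = 28.
Row 1: 28 − 1 + 23 + 4 + 14 = 68, so its missing entry is 91 − 68 = 23.

m = 17, z = 23, y = 28, x = 20, d = 26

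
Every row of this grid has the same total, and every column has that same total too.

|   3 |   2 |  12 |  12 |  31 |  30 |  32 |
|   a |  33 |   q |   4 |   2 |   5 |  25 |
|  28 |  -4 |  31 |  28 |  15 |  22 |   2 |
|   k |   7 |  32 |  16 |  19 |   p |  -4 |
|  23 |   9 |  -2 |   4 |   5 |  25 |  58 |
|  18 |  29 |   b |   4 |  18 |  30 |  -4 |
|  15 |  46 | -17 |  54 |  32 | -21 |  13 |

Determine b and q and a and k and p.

Rows 1 and 3 both sum to 122, so that's the common total.
Column 6 has 30 + 5 + 22 + 25 + 30 − 21 = 91; the blank must be 122 − 91 = 31.
Row 4 has 7 + 32 + 16 + 19 + 31 − 4 = 101; the blank must be 122 − 101 = 21.
Column 1 has 3 + 28 + 21 + 23 + 18 + 15 = 108; the blank must be 122 − 108 = 14.
Row 2 has 14 + 33 + 4 + 2 + 5 + 25 = 83; the blank must be 122 − 83 = 39.
Row 6 has 18 + 29 + 4 + 18 + 30 − 4 = 95; the blank must be 122 − 95 = 27.

b = 27, q = 39, a = 14, k = 21, p = 31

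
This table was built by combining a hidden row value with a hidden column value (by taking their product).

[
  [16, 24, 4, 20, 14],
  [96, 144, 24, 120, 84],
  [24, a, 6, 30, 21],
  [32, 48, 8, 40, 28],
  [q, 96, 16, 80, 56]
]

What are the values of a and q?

a = 36, q = 64

Each row is a constant multiple of every other row — this is a multiplication table with the headers hidden.
Row 3 is 30/20 = 3/2 times row 1, so its entry in column 2 is 24 × 3/2 = 36.
Row 5 is 80/20 = 4/1 times row 1, so its entry in column 1 is 16 × 4/1 = 64.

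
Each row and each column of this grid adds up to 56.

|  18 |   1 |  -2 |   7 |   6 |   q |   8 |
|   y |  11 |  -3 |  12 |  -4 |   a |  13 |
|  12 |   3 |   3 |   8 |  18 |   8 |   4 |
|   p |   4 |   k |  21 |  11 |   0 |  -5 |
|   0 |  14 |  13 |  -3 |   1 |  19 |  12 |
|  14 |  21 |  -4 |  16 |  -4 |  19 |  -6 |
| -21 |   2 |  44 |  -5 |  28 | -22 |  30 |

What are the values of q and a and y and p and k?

Row 1 has 18 + 1 − 2 + 7 + 6 + 8 = 38; the blank must be 56 − 38 = 18.
Column 6 has 18 + 8 + 0 + 19 + 19 − 22 = 42; the blank must be 56 − 42 = 14.
Row 2 has 11 − 3 + 12 − 4 + 14 + 13 = 43; the blank must be 56 − 43 = 13.
Column 1 has 18 + 13 + 12 + 0 + 14 − 21 = 36; the blank must be 56 − 36 = 20.
Row 4 has 20 + 4 + 21 + 11 + 0 − 5 = 51; the blank must be 56 − 51 = 5.

q = 18, a = 14, y = 13, p = 20, k = 5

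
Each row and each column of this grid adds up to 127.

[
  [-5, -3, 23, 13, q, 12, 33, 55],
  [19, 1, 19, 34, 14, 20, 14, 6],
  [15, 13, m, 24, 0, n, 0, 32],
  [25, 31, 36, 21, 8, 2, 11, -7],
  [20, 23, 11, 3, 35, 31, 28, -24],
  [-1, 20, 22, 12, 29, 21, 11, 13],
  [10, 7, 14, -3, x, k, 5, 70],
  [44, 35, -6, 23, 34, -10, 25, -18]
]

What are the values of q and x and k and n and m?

The known cells in row 1 total 128, leaving 127 − 128 = -1 for the blank.
The known cells in column 5 total 119, leaving 127 − 119 = 8 for the blank.
The known cells in row 7 total 111, leaving 127 − 111 = 16 for the blank.
The known cells in column 3 total 119, leaving 127 − 119 = 8 for the blank.
The known cells in row 3 total 92, leaving 127 − 92 = 35 for the blank.

q = -1, x = 8, k = 16, n = 35, m = 8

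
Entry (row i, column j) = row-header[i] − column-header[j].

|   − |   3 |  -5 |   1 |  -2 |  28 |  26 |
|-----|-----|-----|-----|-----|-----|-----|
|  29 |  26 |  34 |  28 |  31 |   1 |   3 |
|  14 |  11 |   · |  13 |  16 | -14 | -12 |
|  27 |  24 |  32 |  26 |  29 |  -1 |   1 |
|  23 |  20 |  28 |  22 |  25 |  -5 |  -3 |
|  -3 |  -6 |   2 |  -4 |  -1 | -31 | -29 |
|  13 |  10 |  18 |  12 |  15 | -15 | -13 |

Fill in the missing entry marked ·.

14 − (-5) = 19.

19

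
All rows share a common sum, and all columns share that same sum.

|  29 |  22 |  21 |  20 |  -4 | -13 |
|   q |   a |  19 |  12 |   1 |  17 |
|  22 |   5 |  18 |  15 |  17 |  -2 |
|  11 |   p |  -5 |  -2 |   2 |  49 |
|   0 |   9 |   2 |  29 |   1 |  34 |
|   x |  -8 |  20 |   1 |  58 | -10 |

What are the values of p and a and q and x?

Rows 1 and 3 both sum to 75, so that's the common total.
The known cells in row 4 total 55, leaving 75 − 55 = 20 for the blank.
The known cells in column 2 total 48, leaving 75 − 48 = 27 for the blank.
The known cells in row 2 total 76, leaving 75 − 76 = -1 for the blank.
The known cells in row 6 total 61, leaving 75 − 61 = 14 for the blank.

p = 20, a = 27, q = -1, x = 14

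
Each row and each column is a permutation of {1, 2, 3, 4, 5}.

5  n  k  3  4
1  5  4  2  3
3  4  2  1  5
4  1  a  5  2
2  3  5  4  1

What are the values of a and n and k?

For row 1, column 2: column 2 already has {1, 3, 4, 5}; that leaves 2.
For row 4, column 3: row 4 already has {1, 2, 4, 5}; that leaves 3.
Cell (1,3): row 1 already has {2, 3, 4, 5} → 1.

a = 3, n = 2, k = 1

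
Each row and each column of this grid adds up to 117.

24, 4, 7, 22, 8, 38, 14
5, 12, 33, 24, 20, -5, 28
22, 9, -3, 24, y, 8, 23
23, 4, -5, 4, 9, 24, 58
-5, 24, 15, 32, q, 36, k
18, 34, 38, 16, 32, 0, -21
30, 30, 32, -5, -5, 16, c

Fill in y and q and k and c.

Row 3 has 22 + 9 − 3 + 24 + 8 + 23 = 83; the blank must be 117 − 83 = 34.
Column 5 has 8 + 20 + 34 + 9 + 32 − 5 = 98; the blank must be 117 − 98 = 19.
Row 5 has -5 + 24 + 15 + 32 + 19 + 36 = 121; the blank must be 117 − 121 = -4.
Row 7 has 30 + 30 + 32 − 5 − 5 + 16 = 98; the blank must be 117 − 98 = 19.

y = 34, q = 19, k = -4, c = 19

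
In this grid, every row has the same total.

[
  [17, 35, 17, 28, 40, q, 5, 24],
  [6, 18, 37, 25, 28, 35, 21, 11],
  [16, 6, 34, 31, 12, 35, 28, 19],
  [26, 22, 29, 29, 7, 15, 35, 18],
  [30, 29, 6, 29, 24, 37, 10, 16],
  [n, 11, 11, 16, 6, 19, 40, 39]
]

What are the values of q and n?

Row 2 sums to 181 and so does row 5; that's the common total.
In row 1 the known cells total 166, leaving 181 − 166 = 15.
In row 6 the known cells total 142, leaving 181 − 142 = 39.

q = 15, n = 39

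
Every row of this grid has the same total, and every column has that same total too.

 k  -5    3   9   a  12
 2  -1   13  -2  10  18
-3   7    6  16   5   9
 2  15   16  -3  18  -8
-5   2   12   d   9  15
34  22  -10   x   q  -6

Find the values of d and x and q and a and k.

Rows 2 and 3 both sum to 40, so that's the common total.
Column 1 has 2 − 3 + 2 − 5 + 34 = 30; the blank must be 40 − 30 = 10.
Row 1 has 10 − 5 + 3 + 9 + 12 = 29; the blank must be 40 − 29 = 11.
Row 5 has -5 + 2 + 12 + 9 + 15 = 33; the blank must be 40 − 33 = 7.
Column 5 has 11 + 10 + 5 + 18 + 9 = 53; the blank must be 40 − 53 = -13.
Row 6 has 34 + 22 − 10 − 13 − 6 = 27; the blank must be 40 − 27 = 13.

d = 7, x = 13, q = -13, a = 11, k = 10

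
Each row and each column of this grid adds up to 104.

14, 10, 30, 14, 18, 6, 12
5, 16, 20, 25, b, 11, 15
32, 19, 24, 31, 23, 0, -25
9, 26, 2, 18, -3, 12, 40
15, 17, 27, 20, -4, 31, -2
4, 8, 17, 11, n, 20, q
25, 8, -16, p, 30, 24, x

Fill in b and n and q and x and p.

Row 2 has 5 + 16 + 20 + 25 + 11 + 15 = 92; the blank must be 104 − 92 = 12.
Column 5 has 18 + 12 + 23 − 3 − 4 + 30 = 76; the blank must be 104 − 76 = 28.
Row 6 has 4 + 8 + 17 + 11 + 28 + 20 = 88; the blank must be 104 − 88 = 16.
Column 7 has 12 + 15 − 25 + 40 − 2 + 16 = 56; the blank must be 104 − 56 = 48.
Row 7 has 25 + 8 − 16 + 30 + 24 + 48 = 119; the blank must be 104 − 119 = -15.

b = 12, n = 28, q = 16, x = 48, p = -15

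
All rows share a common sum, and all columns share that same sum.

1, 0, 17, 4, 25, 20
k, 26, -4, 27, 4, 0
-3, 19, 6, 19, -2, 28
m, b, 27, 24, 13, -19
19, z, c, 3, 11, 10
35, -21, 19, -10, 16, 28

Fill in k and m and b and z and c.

k = 14, m = 1, b = 21, z = 22, c = 2

Rows 1 and 3 both sum to 67, so that's the common total.
Column 3: 17 − 4 + 6 + 27 + 19 = 65, so its missing entry is 67 − 65 = 2.
Row 2: 26 − 4 + 27 + 4 + 0 = 53, so its missing entry is 67 − 53 = 14.
Column 1: 1 + 14 − 3 + 19 + 35 = 66, so its missing entry is 67 − 66 = 1.
Row 4: 1 + 27 + 24 + 13 − 19 = 46, so its missing entry is 67 − 46 = 21.
Row 5: 19 + 2 + 3 + 11 + 10 = 45, so its missing entry is 67 − 45 = 22.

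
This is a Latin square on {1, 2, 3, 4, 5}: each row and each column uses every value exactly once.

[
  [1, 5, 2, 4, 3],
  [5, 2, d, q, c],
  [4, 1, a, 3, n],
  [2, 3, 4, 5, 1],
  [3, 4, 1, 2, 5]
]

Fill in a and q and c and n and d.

Cell (2,4): column 4 already has {2, 3, 4, 5} → 1.
Cell (3,5): row 3 is missing {2, 5} and column 5 is missing {2, 4} → 2.
At (row 2, col 5): column 5 already has {1, 2, 3, 5}, so the value is 4.
At (row 2, col 3): row 2 already has {1, 2, 4, 5}, so the value is 3.
At (row 3, col 3): row 3 already has {1, 2, 3, 4}, so the value is 5.

a = 5, q = 1, c = 4, n = 2, d = 3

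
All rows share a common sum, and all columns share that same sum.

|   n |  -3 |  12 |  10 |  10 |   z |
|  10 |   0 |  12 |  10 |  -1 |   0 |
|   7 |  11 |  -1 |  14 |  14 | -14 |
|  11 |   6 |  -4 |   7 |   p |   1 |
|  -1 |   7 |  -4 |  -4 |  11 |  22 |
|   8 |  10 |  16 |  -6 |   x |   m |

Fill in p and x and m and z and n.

Rows 2 and 3 both sum to 31, so that's the common total.
Row 4: 11 + 6 − 4 + 7 + 1 = 21, so its missing entry is 31 − 21 = 10.
Column 1: 10 + 7 + 11 − 1 + 8 = 35, so its missing entry is 31 − 35 = -4.
Column 5: 10 − 1 + 14 + 10 + 11 = 44, so its missing entry is 31 − 44 = -13.
Row 6: 8 + 10 + 16 − 6 − 13 = 15, so its missing entry is 31 − 15 = 16.
Row 1: -4 − 3 + 12 + 10 + 10 = 25, so its missing entry is 31 − 25 = 6.

p = 10, x = -13, m = 16, z = 6, n = -4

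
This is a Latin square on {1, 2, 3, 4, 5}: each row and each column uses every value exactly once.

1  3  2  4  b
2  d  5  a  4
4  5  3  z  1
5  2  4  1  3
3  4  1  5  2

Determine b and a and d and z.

For row 3, column 4: row 3 already has {1, 3, 4, 5}; that leaves 2.
Cell (2,2): column 2 already has {2, 3, 4, 5} → 1.
For row 2, column 4: row 2 already has {1, 2, 4, 5}; that leaves 3.
At (row 1, col 5): row 1 already has {1, 2, 3, 4}, so the value is 5.

b = 5, a = 3, d = 1, z = 2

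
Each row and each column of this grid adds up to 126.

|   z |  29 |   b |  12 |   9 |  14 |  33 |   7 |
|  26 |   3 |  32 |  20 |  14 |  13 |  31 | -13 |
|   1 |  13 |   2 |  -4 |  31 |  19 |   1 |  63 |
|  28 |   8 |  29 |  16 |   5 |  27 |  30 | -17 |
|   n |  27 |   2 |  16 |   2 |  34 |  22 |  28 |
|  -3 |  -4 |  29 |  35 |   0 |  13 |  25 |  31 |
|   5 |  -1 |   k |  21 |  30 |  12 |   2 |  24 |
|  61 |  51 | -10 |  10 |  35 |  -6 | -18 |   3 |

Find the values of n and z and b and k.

n = -5, z = 13, b = 9, k = 33

Row 5: 27 + 2 + 16 + 2 + 34 + 22 + 28 = 131, so its missing entry is 126 − 131 = -5.
Row 7: 5 − 1 + 21 + 30 + 12 + 2 + 24 = 93, so its missing entry is 126 − 93 = 33.
Column 3: 32 + 2 + 29 + 2 + 29 + 33 − 10 = 117, so its missing entry is 126 − 117 = 9.
Row 1: 29 + 9 + 12 + 9 + 14 + 33 + 7 = 113, so its missing entry is 126 − 113 = 13.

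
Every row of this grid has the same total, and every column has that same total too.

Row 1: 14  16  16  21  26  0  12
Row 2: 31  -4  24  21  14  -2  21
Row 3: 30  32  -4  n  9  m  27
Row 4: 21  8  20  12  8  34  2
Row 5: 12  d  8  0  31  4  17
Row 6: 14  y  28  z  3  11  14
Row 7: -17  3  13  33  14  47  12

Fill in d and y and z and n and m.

Rows 1 and 2 both sum to 105, so that's the common total.
Column 6 has 0 − 2 + 34 + 4 + 11 + 47 = 94; the blank must be 105 − 94 = 11.
Row 3 has 30 + 32 − 4 + 9 + 11 + 27 = 105; the blank must be 105 − 105 = 0.
Column 4 has 21 + 21 + 0 + 12 + 0 + 33 = 87; the blank must be 105 − 87 = 18.
Row 6 has 14 + 28 + 18 + 3 + 11 + 14 = 88; the blank must be 105 − 88 = 17.
Row 5 has 12 + 8 + 0 + 31 + 4 + 17 = 72; the blank must be 105 − 72 = 33.

d = 33, y = 17, z = 18, n = 0, m = 11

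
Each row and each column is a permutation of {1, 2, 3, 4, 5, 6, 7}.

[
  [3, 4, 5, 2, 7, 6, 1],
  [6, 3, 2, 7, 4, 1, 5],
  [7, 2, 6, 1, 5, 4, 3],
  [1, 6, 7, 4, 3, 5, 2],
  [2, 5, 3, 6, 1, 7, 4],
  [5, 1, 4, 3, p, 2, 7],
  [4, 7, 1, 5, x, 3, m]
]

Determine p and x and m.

p = 6, x = 2, m = 6

At (row 7, col 7): column 7 already has {1, 2, 3, 4, 5, 7}, so the value is 6.
At (row 6, col 5): row 6 already has {1, 2, 3, 4, 5, 7}, so the value is 6.
At (row 7, col 5): row 7 already has {1, 3, 4, 5, 6, 7}, so the value is 2.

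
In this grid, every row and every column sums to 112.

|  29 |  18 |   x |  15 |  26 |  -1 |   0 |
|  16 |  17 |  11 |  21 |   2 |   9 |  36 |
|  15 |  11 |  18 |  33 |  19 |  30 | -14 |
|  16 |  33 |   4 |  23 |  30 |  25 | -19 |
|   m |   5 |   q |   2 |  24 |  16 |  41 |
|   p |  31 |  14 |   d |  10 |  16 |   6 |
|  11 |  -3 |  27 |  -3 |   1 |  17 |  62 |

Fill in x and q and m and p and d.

Row 1: 29 + 18 + 15 + 26 − 1 + 0 = 87, so its missing entry is 112 − 87 = 25.
Column 3: 25 + 11 + 18 + 4 + 14 + 27 = 99, so its missing entry is 112 − 99 = 13.
Row 5: 5 + 13 + 2 + 24 + 16 + 41 = 101, so its missing entry is 112 − 101 = 11.
Column 1: 29 + 16 + 15 + 16 + 11 + 11 = 98, so its missing entry is 112 − 98 = 14.
Row 6: 14 + 31 + 14 + 10 + 16 + 6 = 91, so its missing entry is 112 − 91 = 21.

x = 25, q = 13, m = 11, p = 14, d = 21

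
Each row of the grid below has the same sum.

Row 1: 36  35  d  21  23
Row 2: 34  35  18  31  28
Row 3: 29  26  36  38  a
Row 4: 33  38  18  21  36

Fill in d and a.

d = 31, a = 17

Row 2 sums to 146 and so does row 4; that's the common total.
In row 1 the known cells total 115, leaving 146 − 115 = 31.
In row 3 the known cells total 129, leaving 146 − 129 = 17.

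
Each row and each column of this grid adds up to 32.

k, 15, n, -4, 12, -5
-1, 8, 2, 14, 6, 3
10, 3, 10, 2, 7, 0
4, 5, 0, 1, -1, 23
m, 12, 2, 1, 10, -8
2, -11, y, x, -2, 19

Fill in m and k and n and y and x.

The known cells in row 5 total 17, leaving 32 − 17 = 15 for the blank.
The known cells in column 1 total 30, leaving 32 − 30 = 2 for the blank.
The known cells in row 1 total 20, leaving 32 − 20 = 12 for the blank.
The known cells in column 4 total 14, leaving 32 − 14 = 18 for the blank.
The known cells in row 6 total 26, leaving 32 − 26 = 6 for the blank.

m = 15, k = 2, n = 12, y = 6, x = 18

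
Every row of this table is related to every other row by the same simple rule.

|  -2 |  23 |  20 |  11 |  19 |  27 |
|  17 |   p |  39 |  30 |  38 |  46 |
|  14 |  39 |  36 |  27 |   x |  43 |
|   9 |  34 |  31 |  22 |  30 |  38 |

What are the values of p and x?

The difference between any two rows is the same in every column — this is an addition table with the headers hidden.
Row 2 minus row 1 is 30 − 11 = 19, so its entry in column 2 is 23 + 19 = 42.
Row 3 minus row 1 is 27 − 11 = 16, so its entry in column 5 is 19 + 16 = 35.

p = 42, x = 35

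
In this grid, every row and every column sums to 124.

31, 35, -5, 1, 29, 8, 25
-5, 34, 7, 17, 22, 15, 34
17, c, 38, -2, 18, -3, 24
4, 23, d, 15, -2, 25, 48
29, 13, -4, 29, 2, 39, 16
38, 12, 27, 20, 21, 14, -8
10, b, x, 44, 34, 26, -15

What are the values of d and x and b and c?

Row 4 has 4 + 23 + 15 − 2 + 25 + 48 = 113; the blank must be 124 − 113 = 11.
Column 3 has -5 + 7 + 38 + 11 − 4 + 27 = 74; the blank must be 124 − 74 = 50.
Row 7 has 10 + 50 + 44 + 34 + 26 − 15 = 149; the blank must be 124 − 149 = -25.
Row 3 has 17 + 38 − 2 + 18 − 3 + 24 = 92; the blank must be 124 − 92 = 32.

d = 11, x = 50, b = -25, c = 32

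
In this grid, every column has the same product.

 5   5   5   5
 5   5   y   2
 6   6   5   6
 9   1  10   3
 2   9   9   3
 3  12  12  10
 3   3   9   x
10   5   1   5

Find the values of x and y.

Columns 1 and 2 each multiply to 243000, so every column has product 243000.
Column 4: 5×2×6×3×3×10×5 = 27000, so the missing entry is 243000 ÷ 27000 = 9.
Column 3: 5×5×10×9×12×9×1 = 243000, so the missing entry is 243000 ÷ 243000 = 1.

x = 9, y = 1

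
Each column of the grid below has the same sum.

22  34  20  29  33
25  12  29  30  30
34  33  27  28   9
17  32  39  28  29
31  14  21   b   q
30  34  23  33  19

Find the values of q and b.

q = 39, b = 11

Columns 1 and 3 both add up to 159, so every column sums to 159.
Column 5: 33 + 30 + 9 + 29 + 19 = 120, so the missing entry is 159 − 120 = 39.
Column 4: 29 + 30 + 28 + 28 + 33 = 148, so the missing entry is 159 − 148 = 11.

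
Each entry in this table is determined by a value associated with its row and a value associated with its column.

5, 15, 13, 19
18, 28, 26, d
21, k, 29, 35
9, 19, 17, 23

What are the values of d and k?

The difference between any two rows is the same in every column — this is an addition table with the headers hidden.
Row 2 minus row 1 is 18 − 5 = 13, so its entry in column 4 is 19 + 13 = 32.
Row 3 minus row 1 is 21 − 5 = 16, so its entry in column 2 is 15 + 16 = 31.

d = 32, k = 31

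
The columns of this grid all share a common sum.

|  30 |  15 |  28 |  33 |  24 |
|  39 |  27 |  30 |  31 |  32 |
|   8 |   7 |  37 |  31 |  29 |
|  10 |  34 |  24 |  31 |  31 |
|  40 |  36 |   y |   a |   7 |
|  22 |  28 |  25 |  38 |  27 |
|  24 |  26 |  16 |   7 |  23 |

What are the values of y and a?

Columns 2 and 5 both add up to 173, so every column sums to 173.
Column 3: 28 + 30 + 37 + 24 + 25 + 16 = 160, so the missing entry is 173 − 160 = 13.
Column 4: 33 + 31 + 31 + 31 + 38 + 7 = 171, so the missing entry is 173 − 171 = 2.

y = 13, a = 2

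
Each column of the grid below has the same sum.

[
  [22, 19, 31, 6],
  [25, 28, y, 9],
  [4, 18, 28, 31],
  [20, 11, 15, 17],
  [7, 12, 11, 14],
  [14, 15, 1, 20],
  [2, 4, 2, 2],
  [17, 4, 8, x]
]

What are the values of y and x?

y = 15, x = 12

Columns 1 and 2 both add up to 111, so every column sums to 111.
Column 3: 31 + 28 + 15 + 11 + 1 + 2 + 8 = 96, so the missing entry is 111 − 96 = 15.
Column 4: 6 + 9 + 31 + 17 + 14 + 20 + 2 = 99, so the missing entry is 111 − 99 = 12.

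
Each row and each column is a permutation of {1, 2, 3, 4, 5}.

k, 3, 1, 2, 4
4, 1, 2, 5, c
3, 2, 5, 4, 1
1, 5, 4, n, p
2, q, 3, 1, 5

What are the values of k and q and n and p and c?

At (row 1, col 1): row 1 already has {1, 2, 3, 4}, so the value is 5.
For row 2, column 5: row 2 already has {1, 2, 4, 5}; that leaves 3.
At (row 4, col 5): column 5 already has {1, 3, 4, 5}, so the value is 2.
At (row 4, col 4): row 4 already has {1, 2, 4, 5}, so the value is 3.
At (row 5, col 2): row 5 already has {1, 2, 3, 5}, so the value is 4.

k = 5, q = 4, n = 3, p = 2, c = 3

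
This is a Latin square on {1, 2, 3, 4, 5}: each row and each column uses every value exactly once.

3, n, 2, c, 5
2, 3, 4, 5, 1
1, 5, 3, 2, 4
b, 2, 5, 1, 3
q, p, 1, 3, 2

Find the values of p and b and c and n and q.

p = 4, b = 4, c = 4, n = 1, q = 5

At (row 1, col 4): column 4 already has {1, 2, 3, 5}, so the value is 4.
At (row 1, col 2): row 1 already has {2, 3, 4, 5}, so the value is 1.
For row 4, column 1: row 4 already has {1, 2, 3, 5}; that leaves 4.
At (row 5, col 1): column 1 already has {1, 2, 3, 4}, so the value is 5.
At (row 5, col 2): row 5 already has {1, 2, 3, 5}, so the value is 4.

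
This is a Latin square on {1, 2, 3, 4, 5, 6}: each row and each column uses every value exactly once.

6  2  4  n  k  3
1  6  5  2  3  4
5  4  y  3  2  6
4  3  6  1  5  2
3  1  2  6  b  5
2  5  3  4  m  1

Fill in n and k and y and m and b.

n = 5, k = 1, y = 1, m = 6, b = 4

At (row 5, col 5): row 5 already has {1, 2, 3, 5, 6}, so the value is 4.
For row 6, column 5: row 6 already has {1, 2, 3, 4, 5}; that leaves 6.
At (row 1, col 5): column 5 already has {2, 3, 4, 5, 6}, so the value is 1.
Cell (1,4): row 1 already has {1, 2, 3, 4, 6} → 5.
At (row 3, col 3): row 3 already has {2, 3, 4, 5, 6}, so the value is 1.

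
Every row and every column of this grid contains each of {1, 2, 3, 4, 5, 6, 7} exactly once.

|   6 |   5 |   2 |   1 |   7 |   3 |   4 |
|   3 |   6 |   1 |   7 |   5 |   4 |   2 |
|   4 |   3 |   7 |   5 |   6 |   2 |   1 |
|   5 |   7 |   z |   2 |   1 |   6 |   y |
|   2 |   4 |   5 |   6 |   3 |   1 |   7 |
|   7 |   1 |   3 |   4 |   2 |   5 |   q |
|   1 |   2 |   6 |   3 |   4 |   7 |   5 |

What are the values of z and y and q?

For row 4, column 3: column 3 already has {1, 2, 3, 5, 6, 7}; that leaves 4.
For row 6, column 7: row 6 already has {1, 2, 3, 4, 5, 7}; that leaves 6.
At (row 4, col 7): row 4 already has {1, 2, 4, 5, 6, 7}, so the value is 3.

z = 4, y = 3, q = 6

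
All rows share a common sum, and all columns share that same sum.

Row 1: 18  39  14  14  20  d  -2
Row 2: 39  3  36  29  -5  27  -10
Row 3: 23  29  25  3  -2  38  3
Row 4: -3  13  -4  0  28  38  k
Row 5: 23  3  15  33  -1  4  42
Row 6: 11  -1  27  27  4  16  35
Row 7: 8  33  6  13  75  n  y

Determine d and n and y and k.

d = 16, n = -20, y = 4, k = 47

Rows 2 and 3 both sum to 119, so that's the common total.
Row 1 has 18 + 39 + 14 + 14 + 20 − 2 = 103; the blank must be 119 − 103 = 16.
Column 6 has 16 + 27 + 38 + 38 + 4 + 16 = 139; the blank must be 119 − 139 = -20.
Row 7 has 8 + 33 + 6 + 13 + 75 − 20 = 115; the blank must be 119 − 115 = 4.
Row 4 has -3 + 13 − 4 + 0 + 28 + 38 = 72; the blank must be 119 − 72 = 47.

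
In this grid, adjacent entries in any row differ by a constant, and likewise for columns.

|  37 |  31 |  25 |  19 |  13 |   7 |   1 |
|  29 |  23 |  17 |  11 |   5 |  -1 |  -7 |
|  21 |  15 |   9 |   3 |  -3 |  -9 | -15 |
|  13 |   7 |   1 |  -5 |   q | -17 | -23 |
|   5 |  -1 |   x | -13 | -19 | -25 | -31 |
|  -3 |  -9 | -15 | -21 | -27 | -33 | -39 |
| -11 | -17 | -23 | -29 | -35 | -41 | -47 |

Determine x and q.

x = -7, q = -11

Along each row the entries change by -6 per step; down each column they change by -8.
Row 5: from 5 at column 1, stepping by -6 to column 3 gives -7.
Row 4: from 13 at column 1, stepping by -6 to column 5 gives -11.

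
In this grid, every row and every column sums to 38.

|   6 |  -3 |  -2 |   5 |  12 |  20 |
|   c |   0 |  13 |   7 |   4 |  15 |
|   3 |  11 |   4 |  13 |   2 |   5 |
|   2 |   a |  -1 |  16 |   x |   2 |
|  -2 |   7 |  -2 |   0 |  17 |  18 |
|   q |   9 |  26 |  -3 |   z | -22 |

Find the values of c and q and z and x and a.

Column 2: -3 + 0 + 11 + 7 + 9 = 24, so its missing entry is 38 − 24 = 14.
Row 4: 2 + 14 − 1 + 16 + 2 = 33, so its missing entry is 38 − 33 = 5.
Column 5: 12 + 4 + 2 + 5 + 17 = 40, so its missing entry is 38 − 40 = -2.
Row 6: 9 + 26 − 3 − 2 − 22 = 8, so its missing entry is 38 − 8 = 30.
Row 2: 0 + 13 + 7 + 4 + 15 = 39, so its missing entry is 38 − 39 = -1.

c = -1, q = 30, z = -2, x = 5, a = 14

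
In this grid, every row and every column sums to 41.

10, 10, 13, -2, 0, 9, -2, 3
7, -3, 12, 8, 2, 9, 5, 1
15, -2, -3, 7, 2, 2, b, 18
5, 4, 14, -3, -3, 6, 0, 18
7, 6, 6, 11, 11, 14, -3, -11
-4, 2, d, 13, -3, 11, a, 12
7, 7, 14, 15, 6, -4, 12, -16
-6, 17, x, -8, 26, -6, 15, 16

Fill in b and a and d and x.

Row 3 has 15 − 2 − 3 + 7 + 2 + 2 + 18 = 39; the blank must be 41 − 39 = 2.
Column 7 has -2 + 5 + 2 + 0 − 3 + 12 + 15 = 29; the blank must be 41 − 29 = 12.
Row 8 has -6 + 17 − 8 + 26 − 6 + 15 + 16 = 54; the blank must be 41 − 54 = -13.
Row 6 has -4 + 2 + 13 − 3 + 11 + 12 + 12 = 43; the blank must be 41 − 43 = -2.

b = 2, a = 12, d = -2, x = -13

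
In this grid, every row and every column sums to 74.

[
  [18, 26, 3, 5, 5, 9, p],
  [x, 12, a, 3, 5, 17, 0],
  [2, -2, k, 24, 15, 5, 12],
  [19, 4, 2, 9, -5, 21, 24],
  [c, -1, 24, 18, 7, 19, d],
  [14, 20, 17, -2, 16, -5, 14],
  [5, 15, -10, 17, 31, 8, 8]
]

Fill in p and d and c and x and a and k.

p = 8, d = 8, c = -1, x = 17, a = 20, k = 18

The known cells in row 1 total 66, leaving 74 − 66 = 8 for the blank.
The known cells in column 7 total 66, leaving 74 − 66 = 8 for the blank.
The known cells in row 5 total 75, leaving 74 − 75 = -1 for the blank.
The known cells in row 3 total 56, leaving 74 − 56 = 18 for the blank.
The known cells in column 3 total 54, leaving 74 − 54 = 20 for the blank.
The known cells in row 2 total 57, leaving 74 − 57 = 17 for the blank.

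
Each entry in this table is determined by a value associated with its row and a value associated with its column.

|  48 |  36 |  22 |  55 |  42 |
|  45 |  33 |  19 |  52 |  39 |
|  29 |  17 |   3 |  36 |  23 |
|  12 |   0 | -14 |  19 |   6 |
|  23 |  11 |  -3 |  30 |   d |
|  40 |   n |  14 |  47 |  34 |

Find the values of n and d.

n = 28, d = 17

The difference between any two rows is the same in every column — this is an addition table with the headers hidden.
Row 6 minus row 1 is 47 − 55 = -8, so its entry in column 2 is 36 + (-8) = 28.
Row 5 minus row 1 is 30 − 55 = -25, so its entry in column 5 is 42 + (-25) = 17.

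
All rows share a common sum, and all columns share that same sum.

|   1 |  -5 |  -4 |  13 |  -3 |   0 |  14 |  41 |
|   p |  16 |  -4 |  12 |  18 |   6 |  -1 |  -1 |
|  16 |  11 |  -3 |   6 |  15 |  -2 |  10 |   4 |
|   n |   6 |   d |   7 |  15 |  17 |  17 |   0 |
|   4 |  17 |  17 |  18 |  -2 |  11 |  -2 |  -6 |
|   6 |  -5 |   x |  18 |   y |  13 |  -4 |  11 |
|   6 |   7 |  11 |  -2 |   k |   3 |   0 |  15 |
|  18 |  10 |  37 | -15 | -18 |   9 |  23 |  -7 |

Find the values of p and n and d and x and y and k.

p = 11, n = -5, d = 0, x = 3, y = 15, k = 17

Rows 1 and 3 both sum to 57, so that's the common total.
Row 7 has 6 + 7 + 11 − 2 + 3 + 0 + 15 = 40; the blank must be 57 − 40 = 17.
Column 5 has -3 + 18 + 15 + 15 − 2 + 17 − 18 = 42; the blank must be 57 − 42 = 15.
Row 2 has 16 − 4 + 12 + 18 + 6 − 1 − 1 = 46; the blank must be 57 − 46 = 11.
Column 1 has 1 + 11 + 16 + 4 + 6 + 6 + 18 = 62; the blank must be 57 − 62 = -5.
Row 4 has -5 + 6 + 7 + 15 + 17 + 17 + 0 = 57; the blank must be 57 − 57 = 0.
Row 6 has 6 − 5 + 18 + 15 + 13 − 4 + 11 = 54; the blank must be 57 − 54 = 3.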